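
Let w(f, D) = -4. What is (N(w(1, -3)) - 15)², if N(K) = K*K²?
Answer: 6241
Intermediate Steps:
N(K) = K³
(N(w(1, -3)) - 15)² = ((-4)³ - 15)² = (-64 - 15)² = (-79)² = 6241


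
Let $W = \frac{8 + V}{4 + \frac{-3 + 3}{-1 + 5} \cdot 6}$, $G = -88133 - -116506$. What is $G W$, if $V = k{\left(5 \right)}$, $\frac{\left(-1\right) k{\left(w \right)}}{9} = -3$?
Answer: $\frac{993055}{4} \approx 2.4826 \cdot 10^{5}$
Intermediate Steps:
$k{\left(w \right)} = 27$ ($k{\left(w \right)} = \left(-9\right) \left(-3\right) = 27$)
$V = 27$
$G = 28373$ ($G = -88133 + 116506 = 28373$)
$W = \frac{35}{4}$ ($W = \frac{8 + 27}{4 + \frac{-3 + 3}{-1 + 5} \cdot 6} = \frac{35}{4 + \frac{0}{4} \cdot 6} = \frac{35}{4 + 0 \cdot \frac{1}{4} \cdot 6} = \frac{35}{4 + 0 \cdot 6} = \frac{35}{4 + 0} = \frac{35}{4} \approx 8.75$)
$G W = 28373 \cdot \frac{35}{4} = \frac{993055}{4}$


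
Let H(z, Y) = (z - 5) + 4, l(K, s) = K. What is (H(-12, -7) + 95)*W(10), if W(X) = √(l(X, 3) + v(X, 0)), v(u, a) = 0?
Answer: 82*√10 ≈ 259.31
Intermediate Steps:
H(z, Y) = -1 + z (H(z, Y) = (-5 + z) + 4 = -1 + z)
W(X) = √X (W(X) = √(X + 0) = √X)
(H(-12, -7) + 95)*W(10) = ((-1 - 12) + 95)*√10 = (-13 + 95)*√10 = 82*√10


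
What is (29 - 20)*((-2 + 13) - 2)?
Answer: 81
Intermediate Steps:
(29 - 20)*((-2 + 13) - 2) = 9*(11 - 2) = 9*9 = 81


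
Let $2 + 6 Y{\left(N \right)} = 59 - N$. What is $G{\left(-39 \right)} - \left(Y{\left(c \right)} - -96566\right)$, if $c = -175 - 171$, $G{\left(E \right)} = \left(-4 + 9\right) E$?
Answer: $- \frac{580969}{6} \approx -96828.0$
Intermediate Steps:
$G{\left(E \right)} = 5 E$
$c = -346$ ($c = -175 - 171 = -346$)
$Y{\left(N \right)} = \frac{19}{2} - \frac{N}{6}$ ($Y{\left(N \right)} = - \frac{1}{3} + \frac{59 - N}{6} = - \frac{1}{3} - \left(- \frac{59}{6} + \frac{N}{6}\right) = \frac{19}{2} - \frac{N}{6}$)
$G{\left(-39 \right)} - \left(Y{\left(c \right)} - -96566\right) = 5 \left(-39\right) - \left(\left(\frac{19}{2} - - \frac{173}{3}\right) - -96566\right) = -195 - \left(\left(\frac{19}{2} + \frac{173}{3}\right) + 96566\right) = -195 - \left(\frac{403}{6} + 96566\right) = -195 - \frac{579799}{6} = - \frac{580969}{6}$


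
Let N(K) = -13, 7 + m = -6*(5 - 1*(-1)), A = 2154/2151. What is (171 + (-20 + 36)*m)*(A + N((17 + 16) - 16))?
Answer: 4447751/717 ≈ 6203.3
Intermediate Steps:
A = 718/717 (A = 2154*(1/2151) = 718/717 ≈ 1.0014)
m = -43 (m = -7 - 6*(5 - 1*(-1)) = -7 - 6*(5 + 1) = -7 - 6*6 = -7 - 36 = -43)
(171 + (-20 + 36)*m)*(A + N((17 + 16) - 16)) = (171 + (-20 + 36)*(-43))*(718/717 - 13) = (171 + 16*(-43))*(-8603/717) = (171 - 688)*(-8603/717) = -517*(-8603/717) = 4447751/717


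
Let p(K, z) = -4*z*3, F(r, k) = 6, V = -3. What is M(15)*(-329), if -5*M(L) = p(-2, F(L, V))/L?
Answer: -7896/25 ≈ -315.84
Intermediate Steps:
p(K, z) = -12*z
M(L) = 72/(5*L) (M(L) = -(-12*6)/(5*L) = -(-72)/(5*L) = 72/(5*L))
M(15)*(-329) = ((72/5)/15)*(-329) = ((72/5)*(1/15))*(-329) = (24/25)*(-329) = -7896/25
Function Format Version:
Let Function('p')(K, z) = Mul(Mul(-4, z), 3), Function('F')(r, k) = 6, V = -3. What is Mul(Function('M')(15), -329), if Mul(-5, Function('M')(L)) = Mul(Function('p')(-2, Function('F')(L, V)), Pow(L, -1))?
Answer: Rational(-7896, 25) ≈ -315.84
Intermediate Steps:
Function('p')(K, z) = Mul(-12, z)
Function('M')(L) = Mul(Rational(72, 5), Pow(L, -1)) (Function('M')(L) = Mul(Rational(-1, 5), Mul(Mul(-12, 6), Pow(L, -1))) = Mul(Rational(-1, 5), Mul(-72, Pow(L, -1))) = Mul(Rational(72, 5), Pow(L, -1)))
Mul(Function('M')(15), -329) = Mul(Mul(Rational(72, 5), Pow(15, -1)), -329) = Mul(Mul(Rational(72, 5), Rational(1, 15)), -329) = Mul(Rational(24, 25), -329) = Rational(-7896, 25)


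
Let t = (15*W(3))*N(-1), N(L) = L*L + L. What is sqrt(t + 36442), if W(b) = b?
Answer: sqrt(36442) ≈ 190.90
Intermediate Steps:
N(L) = L + L**2 (N(L) = L**2 + L = L + L**2)
t = 0 (t = (15*3)*(-(1 - 1)) = 45*(-1*0) = 45*0 = 0)
sqrt(t + 36442) = sqrt(0 + 36442) = sqrt(36442)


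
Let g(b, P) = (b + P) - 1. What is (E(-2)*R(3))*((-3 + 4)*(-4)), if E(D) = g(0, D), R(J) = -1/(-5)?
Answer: 12/5 ≈ 2.4000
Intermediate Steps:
R(J) = 1/5 (R(J) = -1*(-1/5) = 1/5)
g(b, P) = -1 + P + b (g(b, P) = (P + b) - 1 = -1 + P + b)
E(D) = -1 + D (E(D) = -1 + D + 0 = -1 + D)
(E(-2)*R(3))*((-3 + 4)*(-4)) = ((-1 - 2)*(1/5))*((-3 + 4)*(-4)) = (-3*1/5)*(1*(-4)) = -3/5*(-4) = 12/5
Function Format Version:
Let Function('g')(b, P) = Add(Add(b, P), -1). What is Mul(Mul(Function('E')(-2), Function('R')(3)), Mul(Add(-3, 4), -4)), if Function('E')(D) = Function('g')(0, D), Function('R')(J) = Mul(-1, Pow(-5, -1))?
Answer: Rational(12, 5) ≈ 2.4000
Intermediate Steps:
Function('R')(J) = Rational(1, 5) (Function('R')(J) = Mul(-1, Rational(-1, 5)) = Rational(1, 5))
Function('g')(b, P) = Add(-1, P, b) (Function('g')(b, P) = Add(Add(P, b), -1) = Add(-1, P, b))
Function('E')(D) = Add(-1, D) (Function('E')(D) = Add(-1, D, 0) = Add(-1, D))
Mul(Mul(Function('E')(-2), Function('R')(3)), Mul(Add(-3, 4), -4)) = Mul(Mul(Add(-1, -2), Rational(1, 5)), Mul(Add(-3, 4), -4)) = Mul(Mul(-3, Rational(1, 5)), Mul(1, -4)) = Mul(Rational(-3, 5), -4) = Rational(12, 5)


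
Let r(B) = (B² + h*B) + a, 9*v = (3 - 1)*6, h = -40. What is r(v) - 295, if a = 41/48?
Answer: -49781/144 ≈ -345.70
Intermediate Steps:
a = 41/48 (a = 41*(1/48) = 41/48 ≈ 0.85417)
v = 4/3 (v = ((3 - 1)*6)/9 = (2*6)/9 = (⅑)*12 = 4/3 ≈ 1.3333)
r(B) = 41/48 + B² - 40*B (r(B) = (B² - 40*B) + 41/48 = 41/48 + B² - 40*B)
r(v) - 295 = (41/48 + (4/3)² - 40*4/3) - 295 = (41/48 + 16/9 - 160/3) - 295 = -7301/144 - 295 = -49781/144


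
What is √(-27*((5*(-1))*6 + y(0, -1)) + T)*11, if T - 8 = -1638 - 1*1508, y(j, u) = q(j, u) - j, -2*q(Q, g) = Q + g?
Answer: 11*I*√9366/2 ≈ 532.28*I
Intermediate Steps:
q(Q, g) = -Q/2 - g/2 (q(Q, g) = -(Q + g)/2 = -Q/2 - g/2)
y(j, u) = -3*j/2 - u/2 (y(j, u) = (-j/2 - u/2) - j = -3*j/2 - u/2)
T = -3138 (T = 8 + (-1638 - 1*1508) = 8 + (-1638 - 1508) = 8 - 3146 = -3138)
√(-27*((5*(-1))*6 + y(0, -1)) + T)*11 = √(-27*((5*(-1))*6 + (-3/2*0 - ½*(-1))) - 3138)*11 = √(-27*(-5*6 + (0 + ½)) - 3138)*11 = √(-27*(-30 + ½) - 3138)*11 = √(-27*(-59/2) - 3138)*11 = √(1593/2 - 3138)*11 = √(-4683/2)*11 = (I*√9366/2)*11 = 11*I*√9366/2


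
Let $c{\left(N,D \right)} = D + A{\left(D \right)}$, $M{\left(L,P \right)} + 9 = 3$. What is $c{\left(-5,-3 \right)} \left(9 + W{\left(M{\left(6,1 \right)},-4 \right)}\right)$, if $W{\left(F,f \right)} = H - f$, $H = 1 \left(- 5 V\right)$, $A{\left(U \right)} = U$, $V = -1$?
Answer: $-108$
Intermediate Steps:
$M{\left(L,P \right)} = -6$ ($M{\left(L,P \right)} = -9 + 3 = -6$)
$c{\left(N,D \right)} = 2 D$ ($c{\left(N,D \right)} = D + D = 2 D$)
$H = 5$ ($H = 1 \left(\left(-5\right) \left(-1\right)\right) = 1 \cdot 5 = 5$)
$W{\left(F,f \right)} = 5 - f$
$c{\left(-5,-3 \right)} \left(9 + W{\left(M{\left(6,1 \right)},-4 \right)}\right) = 2 \left(-3\right) \left(9 + \left(5 - -4\right)\right) = - 6 \left(9 + \left(5 + 4\right)\right) = - 6 \left(9 + 9\right) = \left(-6\right) 18 = -108$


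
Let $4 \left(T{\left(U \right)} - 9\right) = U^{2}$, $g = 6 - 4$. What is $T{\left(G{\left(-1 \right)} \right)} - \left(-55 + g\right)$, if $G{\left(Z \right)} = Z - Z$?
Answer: $62$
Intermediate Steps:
$G{\left(Z \right)} = 0$
$g = 2$ ($g = 6 - 4 = 2$)
$T{\left(U \right)} = 9 + \frac{U^{2}}{4}$
$T{\left(G{\left(-1 \right)} \right)} - \left(-55 + g\right) = \left(9 + \frac{0^{2}}{4}\right) - \left(-55 + 2\right) = \left(9 + \frac{1}{4} \cdot 0\right) - -53 = \left(9 + 0\right) + 53 = 9 + 53 = 62$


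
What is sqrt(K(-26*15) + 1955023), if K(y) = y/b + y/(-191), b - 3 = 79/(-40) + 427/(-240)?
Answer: sqrt(2337174125574433)/34571 ≈ 1398.4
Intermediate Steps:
b = -181/240 (b = 3 + (79/(-40) + 427/(-240)) = 3 + (79*(-1/40) + 427*(-1/240)) = 3 + (-79/40 - 427/240) = 3 - 901/240 = -181/240 ≈ -0.75417)
K(y) = -46021*y/34571 (K(y) = y/(-181/240) + y/(-191) = y*(-240/181) + y*(-1/191) = -240*y/181 - y/191 = -46021*y/34571)
sqrt(K(-26*15) + 1955023) = sqrt(-(-1196546)*15/34571 + 1955023) = sqrt(-46021/34571*(-390) + 1955023) = sqrt(17948190/34571 + 1955023) = sqrt(67605048323/34571) = sqrt(2337174125574433)/34571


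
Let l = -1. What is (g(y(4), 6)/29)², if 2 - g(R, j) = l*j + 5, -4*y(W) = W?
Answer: 9/841 ≈ 0.010702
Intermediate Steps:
y(W) = -W/4
g(R, j) = -3 + j (g(R, j) = 2 - (-j + 5) = 2 - (5 - j) = 2 + (-5 + j) = -3 + j)
(g(y(4), 6)/29)² = ((-3 + 6)/29)² = (3*(1/29))² = (3/29)² = 9/841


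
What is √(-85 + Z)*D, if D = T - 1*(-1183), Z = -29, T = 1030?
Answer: 2213*I*√114 ≈ 23628.0*I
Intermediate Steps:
D = 2213 (D = 1030 - 1*(-1183) = 1030 + 1183 = 2213)
√(-85 + Z)*D = √(-85 - 29)*2213 = √(-114)*2213 = (I*√114)*2213 = 2213*I*√114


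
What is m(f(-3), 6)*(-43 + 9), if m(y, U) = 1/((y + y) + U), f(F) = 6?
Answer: -17/9 ≈ -1.8889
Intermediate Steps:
m(y, U) = 1/(U + 2*y) (m(y, U) = 1/(2*y + U) = 1/(U + 2*y))
m(f(-3), 6)*(-43 + 9) = (-43 + 9)/(6 + 2*6) = -34/(6 + 12) = -34/18 = (1/18)*(-34) = -17/9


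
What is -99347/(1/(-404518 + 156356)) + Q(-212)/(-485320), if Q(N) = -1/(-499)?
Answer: 5970610938747381519/242174680 ≈ 2.4654e+10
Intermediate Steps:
Q(N) = 1/499 (Q(N) = -1*(-1/499) = 1/499)
-99347/(1/(-404518 + 156356)) + Q(-212)/(-485320) = -99347/(1/(-404518 + 156356)) + (1/499)/(-485320) = -99347/(1/(-248162)) + (1/499)*(-1/485320) = -99347/(-1/248162) - 1/242174680 = -99347*(-248162) - 1/242174680 = 24654150214 - 1/242174680 = 5970610938747381519/242174680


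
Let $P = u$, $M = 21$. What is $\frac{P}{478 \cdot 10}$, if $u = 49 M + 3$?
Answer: $\frac{258}{1195} \approx 0.2159$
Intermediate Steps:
$u = 1032$ ($u = 49 \cdot 21 + 3 = 1029 + 3 = 1032$)
$P = 1032$
$\frac{P}{478 \cdot 10} = \frac{1032}{478 \cdot 10} = \frac{1032}{4780} = 1032 \cdot \frac{1}{4780} = \frac{258}{1195}$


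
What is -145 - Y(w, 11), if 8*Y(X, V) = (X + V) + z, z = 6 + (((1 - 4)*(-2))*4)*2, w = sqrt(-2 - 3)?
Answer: -1225/8 - I*sqrt(5)/8 ≈ -153.13 - 0.27951*I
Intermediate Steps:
w = I*sqrt(5) (w = sqrt(-5) = I*sqrt(5) ≈ 2.2361*I)
z = 54 (z = 6 + (-3*(-2)*4)*2 = 6 + (6*4)*2 = 6 + 24*2 = 6 + 48 = 54)
Y(X, V) = 27/4 + V/8 + X/8 (Y(X, V) = ((X + V) + 54)/8 = ((V + X) + 54)/8 = (54 + V + X)/8 = 27/4 + V/8 + X/8)
-145 - Y(w, 11) = -145 - (27/4 + (1/8)*11 + (I*sqrt(5))/8) = -145 - (27/4 + 11/8 + I*sqrt(5)/8) = -145 - (65/8 + I*sqrt(5)/8) = -145 + (-65/8 - I*sqrt(5)/8) = -1225/8 - I*sqrt(5)/8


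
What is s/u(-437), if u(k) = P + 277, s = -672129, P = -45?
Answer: -672129/232 ≈ -2897.1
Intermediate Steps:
u(k) = 232 (u(k) = -45 + 277 = 232)
s/u(-437) = -672129/232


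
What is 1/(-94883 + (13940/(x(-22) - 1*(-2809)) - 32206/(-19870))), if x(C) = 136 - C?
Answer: -29477145/2796693677534 ≈ -1.0540e-5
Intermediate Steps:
1/(-94883 + (13940/(x(-22) - 1*(-2809)) - 32206/(-19870))) = 1/(-94883 + (13940/((136 - 1*(-22)) - 1*(-2809)) - 32206/(-19870))) = 1/(-94883 + (13940/((136 + 22) + 2809) - 32206*(-1/19870))) = 1/(-94883 + (13940/(158 + 2809) + 16103/9935)) = 1/(-94883 + (13940/2967 + 16103/9935)) = 1/(-94883 + 186271501/29477145) = 1/(-2796693677534/29477145) = -29477145/2796693677534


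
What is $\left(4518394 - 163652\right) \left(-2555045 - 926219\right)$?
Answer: $-15160006553888$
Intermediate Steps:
$\left(4518394 - 163652\right) \left(-2555045 - 926219\right) = 4354742 \left(-3481264\right) = -15160006553888$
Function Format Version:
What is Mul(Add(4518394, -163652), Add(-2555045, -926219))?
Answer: -15160006553888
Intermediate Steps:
Mul(Add(4518394, -163652), Add(-2555045, -926219)) = Mul(4354742, -3481264) = -15160006553888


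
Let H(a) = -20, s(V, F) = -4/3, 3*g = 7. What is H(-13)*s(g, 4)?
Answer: 80/3 ≈ 26.667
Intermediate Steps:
g = 7/3 (g = (⅓)*7 = 7/3 ≈ 2.3333)
s(V, F) = -4/3 (s(V, F) = -4*⅓ = -4/3)
H(-13)*s(g, 4) = -20*(-4/3) = 80/3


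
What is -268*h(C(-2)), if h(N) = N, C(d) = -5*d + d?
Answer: -2144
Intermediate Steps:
C(d) = -4*d
-268*h(C(-2)) = -(-1072)*(-2) = -268*8 = -2144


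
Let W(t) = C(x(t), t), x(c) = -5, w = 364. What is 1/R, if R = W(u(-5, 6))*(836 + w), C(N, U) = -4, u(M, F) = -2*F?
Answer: -1/4800 ≈ -0.00020833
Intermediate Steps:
W(t) = -4
R = -4800 (R = -4*(836 + 364) = -4*1200 = -4800)
1/R = 1/(-4800) = -1/4800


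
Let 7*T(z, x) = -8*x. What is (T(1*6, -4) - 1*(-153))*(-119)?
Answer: -18751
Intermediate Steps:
T(z, x) = -8*x/7 (T(z, x) = (-8*x)/7 = -8*x/7)
(T(1*6, -4) - 1*(-153))*(-119) = (-8/7*(-4) - 1*(-153))*(-119) = (32/7 + 153)*(-119) = (1103/7)*(-119) = -18751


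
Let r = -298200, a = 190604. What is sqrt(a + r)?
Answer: 2*I*sqrt(26899) ≈ 328.02*I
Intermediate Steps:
sqrt(a + r) = sqrt(190604 - 298200) = sqrt(-107596) = 2*I*sqrt(26899)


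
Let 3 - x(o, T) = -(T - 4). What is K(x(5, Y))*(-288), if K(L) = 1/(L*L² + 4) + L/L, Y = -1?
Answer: -216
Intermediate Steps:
x(o, T) = -1 + T (x(o, T) = 3 - (-1)*(T - 4) = 3 - (-1)*(-4 + T) = 3 - (4 - T) = 3 + (-4 + T) = -1 + T)
K(L) = 1 + 1/(4 + L³) (K(L) = 1/(L³ + 4) + 1 = 1/(4 + L³) + 1 = 1 + 1/(4 + L³))
K(x(5, Y))*(-288) = ((5 + (-1 - 1)³)/(4 + (-1 - 1)³))*(-288) = ((5 + (-2)³)/(4 + (-2)³))*(-288) = ((5 - 8)/(4 - 8))*(-288) = (-3/(-4))*(-288) = -¼*(-3)*(-288) = (¾)*(-288) = -216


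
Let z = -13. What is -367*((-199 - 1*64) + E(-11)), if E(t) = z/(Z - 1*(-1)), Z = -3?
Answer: 188271/2 ≈ 94136.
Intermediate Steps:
E(t) = 13/2 (E(t) = -13/(-3 - 1*(-1)) = -13/(-3 + 1) = -13/(-2) = -13*(-½) = 13/2)
-367*((-199 - 1*64) + E(-11)) = -367*((-199 - 1*64) + 13/2) = -367*((-199 - 64) + 13/2) = -367*(-263 + 13/2) = -367*(-513/2) = 188271/2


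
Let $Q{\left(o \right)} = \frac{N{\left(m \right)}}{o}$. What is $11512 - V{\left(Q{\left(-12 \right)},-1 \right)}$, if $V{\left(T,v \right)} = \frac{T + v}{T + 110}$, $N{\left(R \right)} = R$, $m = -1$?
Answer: $\frac{15207363}{1321} \approx 11512.0$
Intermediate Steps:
$Q{\left(o \right)} = - \frac{1}{o}$
$V{\left(T,v \right)} = \frac{T + v}{110 + T}$
$11512 - V{\left(Q{\left(-12 \right)},-1 \right)} = 11512 - \frac{- \frac{1}{-12} - 1}{110 - \frac{1}{-12}} = 11512 - \frac{\left(-1\right) \left(- \frac{1}{12}\right) - 1}{110 - - \frac{1}{12}} = 11512 - \frac{\frac{1}{12} - 1}{110 + \frac{1}{12}} = 11512 - \frac{1}{\frac{1321}{12}} \left(- \frac{11}{12}\right) = 11512 - \frac{12}{1321} \left(- \frac{11}{12}\right) = 11512 - - \frac{11}{1321} = 11512 + \frac{11}{1321} = \frac{15207363}{1321}$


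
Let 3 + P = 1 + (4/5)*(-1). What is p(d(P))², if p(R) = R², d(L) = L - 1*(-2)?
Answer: 256/625 ≈ 0.40960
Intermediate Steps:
P = -14/5 (P = -3 + (1 + (4/5)*(-1)) = -3 + (1 + (4*(⅕))*(-1)) = -3 + (1 + (⅘)*(-1)) = -3 + (1 - ⅘) = -3 + ⅕ = -14/5 ≈ -2.8000)
d(L) = 2 + L (d(L) = L + 2 = 2 + L)
p(d(P))² = ((2 - 14/5)²)² = ((-⅘)²)² = (16/25)² = 256/625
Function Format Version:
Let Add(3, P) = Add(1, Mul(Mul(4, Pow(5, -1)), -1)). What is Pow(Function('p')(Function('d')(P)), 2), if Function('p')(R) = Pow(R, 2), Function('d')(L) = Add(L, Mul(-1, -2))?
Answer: Rational(256, 625) ≈ 0.40960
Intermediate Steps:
P = Rational(-14, 5) (P = Add(-3, Add(1, Mul(Mul(4, Pow(5, -1)), -1))) = Add(-3, Add(1, Mul(Mul(4, Rational(1, 5)), -1))) = Add(-3, Add(1, Mul(Rational(4, 5), -1))) = Add(-3, Add(1, Rational(-4, 5))) = Add(-3, Rational(1, 5)) = Rational(-14, 5) ≈ -2.8000)
Function('d')(L) = Add(2, L) (Function('d')(L) = Add(L, 2) = Add(2, L))
Pow(Function('p')(Function('d')(P)), 2) = Pow(Pow(Add(2, Rational(-14, 5)), 2), 2) = Pow(Pow(Rational(-4, 5), 2), 2) = Pow(Rational(16, 25), 2) = Rational(256, 625)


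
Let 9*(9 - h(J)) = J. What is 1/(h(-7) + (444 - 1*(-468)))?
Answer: 9/8296 ≈ 0.0010849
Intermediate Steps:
h(J) = 9 - J/9
1/(h(-7) + (444 - 1*(-468))) = 1/((9 - ⅑*(-7)) + (444 - 1*(-468))) = 1/((9 + 7/9) + (444 + 468)) = 1/(88/9 + 912) = 1/(8296/9) = 9/8296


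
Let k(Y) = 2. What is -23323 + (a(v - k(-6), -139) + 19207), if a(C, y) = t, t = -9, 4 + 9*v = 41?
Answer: -4125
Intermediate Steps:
v = 37/9 (v = -4/9 + (⅑)*41 = -4/9 + 41/9 = 37/9 ≈ 4.1111)
a(C, y) = -9
-23323 + (a(v - k(-6), -139) + 19207) = -23323 + (-9 + 19207) = -23323 + 19198 = -4125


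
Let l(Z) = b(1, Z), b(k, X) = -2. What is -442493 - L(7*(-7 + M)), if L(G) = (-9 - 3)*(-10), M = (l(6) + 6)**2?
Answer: -442613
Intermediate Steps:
l(Z) = -2
M = 16 (M = (-2 + 6)**2 = 4**2 = 16)
L(G) = 120 (L(G) = -12*(-10) = 120)
-442493 - L(7*(-7 + M)) = -442493 - 1*120 = -442493 - 120 = -442613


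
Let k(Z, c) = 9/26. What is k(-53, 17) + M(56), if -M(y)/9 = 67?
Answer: -15669/26 ≈ -602.65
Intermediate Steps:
k(Z, c) = 9/26 (k(Z, c) = 9*(1/26) = 9/26)
M(y) = -603 (M(y) = -9*67 = -603)
k(-53, 17) + M(56) = 9/26 - 603 = -15669/26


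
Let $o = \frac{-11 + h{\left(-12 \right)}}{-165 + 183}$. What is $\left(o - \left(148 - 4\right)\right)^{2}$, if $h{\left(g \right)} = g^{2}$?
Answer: $\frac{6046681}{324} \approx 18663.0$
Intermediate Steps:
$o = \frac{133}{18}$ ($o = \frac{-11 + \left(-12\right)^{2}}{-165 + 183} = \frac{-11 + 144}{18} = 133 \cdot \frac{1}{18} = \frac{133}{18} \approx 7.3889$)
$\left(o - \left(148 - 4\right)\right)^{2} = \left(\frac{133}{18} - \left(148 - 4\right)\right)^{2} = \left(\frac{133}{18} - 144\right)^{2} = \left(- \frac{2459}{18}\right)^{2} = \frac{6046681}{324}$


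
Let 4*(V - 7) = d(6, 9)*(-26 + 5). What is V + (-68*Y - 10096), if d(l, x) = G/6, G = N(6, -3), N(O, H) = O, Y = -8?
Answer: -38201/4 ≈ -9550.3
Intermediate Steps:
G = 6
d(l, x) = 1 (d(l, x) = 6/6 = 6*(⅙) = 1)
V = 7/4 (V = 7 + (1*(-26 + 5))/4 = 7 + (1*(-21))/4 = 7 + (¼)*(-21) = 7 - 21/4 = 7/4 ≈ 1.7500)
V + (-68*Y - 10096) = 7/4 + (-68*(-8) - 10096) = 7/4 + (544 - 10096) = 7/4 - 9552 = -38201/4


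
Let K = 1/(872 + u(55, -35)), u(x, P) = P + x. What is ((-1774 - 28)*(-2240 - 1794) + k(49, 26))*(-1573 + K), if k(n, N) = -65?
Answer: -10199527767345/892 ≈ -1.1434e+10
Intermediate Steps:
K = 1/892 (K = 1/(872 + (-35 + 55)) = 1/(872 + 20) = 1/892 ≈ 0.0011211)
((-1774 - 28)*(-2240 - 1794) + k(49, 26))*(-1573 + K) = ((-1774 - 28)*(-2240 - 1794) - 65)*(-1573 + 1/892) = (-1802*(-4034) - 65)*(-1403115/892) = (7269268 - 65)*(-1403115/892) = 7269203*(-1403115/892) = -10199527767345/892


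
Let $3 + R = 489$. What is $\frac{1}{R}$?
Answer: $\frac{1}{486} \approx 0.0020576$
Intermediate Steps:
$R = 486$ ($R = -3 + 489 = 486$)
$\frac{1}{R} = \frac{1}{486}$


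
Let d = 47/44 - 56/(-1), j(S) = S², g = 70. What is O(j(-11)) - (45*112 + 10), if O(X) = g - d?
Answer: -221631/44 ≈ -5037.1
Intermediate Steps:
d = 2511/44 (d = 47*(1/44) - 56*(-1) = 47/44 + 56 = 2511/44 ≈ 57.068)
O(X) = 569/44 (O(X) = 70 - 1*2511/44 = 70 - 2511/44 = 569/44)
O(j(-11)) - (45*112 + 10) = 569/44 - (45*112 + 10) = 569/44 - (5040 + 10) = 569/44 - 1*5050 = 569/44 - 5050 = -221631/44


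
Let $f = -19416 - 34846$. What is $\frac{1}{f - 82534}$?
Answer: $- \frac{1}{136796} \approx -7.3102 \cdot 10^{-6}$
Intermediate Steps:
$f = -54262$
$\frac{1}{f - 82534} = \frac{1}{-54262 - 82534} = \frac{1}{-136796} = - \frac{1}{136796}$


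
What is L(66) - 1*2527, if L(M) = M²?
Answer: 1829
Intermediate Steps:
L(66) - 1*2527 = 66² - 1*2527 = 4356 - 2527 = 1829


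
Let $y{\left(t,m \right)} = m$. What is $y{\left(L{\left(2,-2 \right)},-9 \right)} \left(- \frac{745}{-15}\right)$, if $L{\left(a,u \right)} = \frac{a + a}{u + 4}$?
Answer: $-447$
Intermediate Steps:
$L{\left(a,u \right)} = \frac{2 a}{4 + u}$
$y{\left(L{\left(2,-2 \right)},-9 \right)} \left(- \frac{745}{-15}\right) = - 9 \left(- \frac{745}{-15}\right) = - 9 \left(\left(-745\right) \left(- \frac{1}{15}\right)\right) = \left(-9\right) \frac{149}{3} = -447$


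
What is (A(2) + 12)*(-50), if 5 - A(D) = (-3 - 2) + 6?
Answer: -800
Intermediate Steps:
A(D) = 4 (A(D) = 5 - ((-3 - 2) + 6) = 5 - (-5 + 6) = 5 - 1*1 = 5 - 1 = 4)
(A(2) + 12)*(-50) = (4 + 12)*(-50) = 16*(-50) = -800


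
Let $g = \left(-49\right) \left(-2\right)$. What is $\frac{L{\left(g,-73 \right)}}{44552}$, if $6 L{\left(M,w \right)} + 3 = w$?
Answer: $- \frac{19}{66828} \approx -0.00028431$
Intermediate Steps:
$g = 98$
$L{\left(M,w \right)} = - \frac{1}{2} + \frac{w}{6}$
$\frac{L{\left(g,-73 \right)}}{44552} = \frac{- \frac{1}{2} + \frac{1}{6} \left(-73\right)}{44552} = \left(- \frac{1}{2} - \frac{73}{6}\right) \frac{1}{44552} = \left(- \frac{38}{3}\right) \frac{1}{44552} = - \frac{19}{66828}$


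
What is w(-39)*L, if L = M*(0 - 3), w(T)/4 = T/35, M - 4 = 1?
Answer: 468/7 ≈ 66.857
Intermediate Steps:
M = 5 (M = 4 + 1 = 5)
w(T) = 4*T/35 (w(T) = 4*(T/35) = 4*T/35)
L = -15 (L = 5*(0 - 3) = 5*(-3) = -15)
w(-39)*L = ((4/35)*(-39))*(-15) = -156/35*(-15) = 468/7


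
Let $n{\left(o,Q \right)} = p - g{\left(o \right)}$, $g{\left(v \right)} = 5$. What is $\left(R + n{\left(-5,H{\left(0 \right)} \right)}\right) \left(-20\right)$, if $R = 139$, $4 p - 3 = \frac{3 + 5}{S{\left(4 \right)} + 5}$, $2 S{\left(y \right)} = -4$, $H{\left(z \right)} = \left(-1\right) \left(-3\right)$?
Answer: $- \frac{8125}{3} \approx -2708.3$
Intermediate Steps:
$H{\left(z \right)} = 3$
$S{\left(y \right)} = -2$ ($S{\left(y \right)} = \frac{1}{2} \left(-4\right) = -2$)
$p = \frac{17}{12}$ ($p = \frac{3}{4} + \frac{\left(3 + 5\right) \frac{1}{-2 + 5}}{4} = \frac{3}{4} + \frac{8 \cdot \frac{1}{3}}{4} = \frac{3}{4} + \frac{1}{4} \cdot \frac{8}{3} = \frac{3}{4} + \frac{2}{3} = \frac{17}{12} \approx 1.4167$)
$n{\left(o,Q \right)} = - \frac{43}{12}$ ($n{\left(o,Q \right)} = \frac{17}{12} - 5 = - \frac{43}{12}$)
$\left(R + n{\left(-5,H{\left(0 \right)} \right)}\right) \left(-20\right) = \left(139 - \frac{43}{12}\right) \left(-20\right) = \frac{1625}{12} \left(-20\right) = - \frac{8125}{3}$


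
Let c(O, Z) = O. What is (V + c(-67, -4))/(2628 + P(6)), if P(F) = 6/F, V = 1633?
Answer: 1566/2629 ≈ 0.59566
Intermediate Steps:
(V + c(-67, -4))/(2628 + P(6)) = (1633 - 67)/(2628 + 6/6) = 1566/(2628 + 6*(⅙)) = 1566/(2628 + 1) = 1566/2629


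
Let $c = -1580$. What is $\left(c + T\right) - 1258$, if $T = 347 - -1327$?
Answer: $-1164$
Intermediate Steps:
$T = 1674$ ($T = 347 + 1327 = 1674$)
$\left(c + T\right) - 1258 = \left(-1580 + 1674\right) - 1258 = 94 - 1258 = -1164$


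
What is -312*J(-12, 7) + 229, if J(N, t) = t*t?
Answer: -15059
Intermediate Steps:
J(N, t) = t**2
-312*J(-12, 7) + 229 = -312*7**2 + 229 = -312*49 + 229 = -15288 + 229 = -15059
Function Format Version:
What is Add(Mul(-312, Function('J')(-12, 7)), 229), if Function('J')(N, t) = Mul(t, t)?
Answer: -15059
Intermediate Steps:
Function('J')(N, t) = Pow(t, 2)
Add(Mul(-312, Function('J')(-12, 7)), 229) = Add(Mul(-312, Pow(7, 2)), 229) = Add(Mul(-312, 49), 229) = Add(-15288, 229) = -15059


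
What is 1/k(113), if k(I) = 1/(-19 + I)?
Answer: 94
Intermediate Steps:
1/k(113) = 1/(1/(-19 + 113)) = 1/(1/94) = 94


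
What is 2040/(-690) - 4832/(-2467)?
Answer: -56620/56741 ≈ -0.99787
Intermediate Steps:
2040/(-690) - 4832/(-2467) = 2040*(-1/690) - 4832*(-1/2467) = -68/23 + 4832/2467 = -56620/56741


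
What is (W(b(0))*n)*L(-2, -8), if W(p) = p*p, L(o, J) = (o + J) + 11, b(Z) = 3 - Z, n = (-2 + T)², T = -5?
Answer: 441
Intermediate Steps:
n = 49 (n = (-2 - 5)² = (-7)² = 49)
L(o, J) = 11 + J + o (L(o, J) = (J + o) + 11 = 11 + J + o)
W(p) = p²
(W(b(0))*n)*L(-2, -8) = ((3 - 1*0)²*49)*(11 - 8 - 2) = ((3 + 0)²*49)*1 = (3²*49)*1 = (9*49)*1 = 441*1 = 441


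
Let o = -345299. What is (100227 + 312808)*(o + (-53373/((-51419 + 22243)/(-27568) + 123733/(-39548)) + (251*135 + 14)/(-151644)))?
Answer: -2823340069395152379264745/21393356391564 ≈ -1.3197e+11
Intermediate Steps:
(100227 + 312808)*(o + (-53373/((-51419 + 22243)/(-27568) + 123733/(-39548)) + (251*135 + 14)/(-151644))) = (100227 + 312808)*(-345299 + (-53373/((-51419 + 22243)/(-27568) + 123733/(-39548)) + (251*135 + 14)/(-151644))) = 413035*(-345299 + (-53373/(-29176*(-1/27568) + 123733*(-1/39548)) + (33885 + 14)*(-1/151644))) = 413035*(-345299 + (-53373/(3647/3446 - 123733/39548) + 33899*(-1/151644))) = 413035*(-345299 + (-53373/(-141076181/68141204) - 33899/151644)) = 413035*(-345299 + (-53373*(-68141204/141076181) - 33899/151644)) = 413035*(-345299 + (3636900481092/141076181 - 33899/151644)) = 413035*(-345299 + 551509354213255529/21393356391564) = 413035*(-6835595214437402107/21393356391564) = -2823340069395152379264745/21393356391564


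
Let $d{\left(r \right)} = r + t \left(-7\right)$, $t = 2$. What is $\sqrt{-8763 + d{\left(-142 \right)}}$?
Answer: $3 i \sqrt{991} \approx 94.44 i$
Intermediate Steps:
$d{\left(r \right)} = -14 + r$ ($d{\left(r \right)} = r + 2 \left(-7\right) = r - 14 = -14 + r$)
$\sqrt{-8763 + d{\left(-142 \right)}} = \sqrt{-8763 - 156} = \sqrt{-8919} = 3 i \sqrt{991}$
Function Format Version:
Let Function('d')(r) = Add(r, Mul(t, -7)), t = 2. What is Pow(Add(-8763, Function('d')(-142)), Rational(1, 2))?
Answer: Mul(3, I, Pow(991, Rational(1, 2))) ≈ Mul(94.440, I)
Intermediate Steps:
Function('d')(r) = Add(-14, r) (Function('d')(r) = Add(r, Mul(2, -7)) = Add(r, -14) = Add(-14, r))
Pow(Add(-8763, Function('d')(-142)), Rational(1, 2)) = Pow(Add(-8763, Add(-14, -142)), Rational(1, 2)) = Pow(Add(-8763, -156), Rational(1, 2)) = Pow(-8919, Rational(1, 2)) = Mul(3, I, Pow(991, Rational(1, 2)))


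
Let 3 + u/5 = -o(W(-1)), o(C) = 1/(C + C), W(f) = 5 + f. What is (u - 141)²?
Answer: 1570009/64 ≈ 24531.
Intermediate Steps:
o(C) = 1/(2*C)
u = -125/8 (u = -15 + 5*(-1/(2*(5 - 1))) = -15 + 5*(-1/(2*4)) = -15 + 5*(-1*⅛) = -15 + 5*(-⅛) = -15 - 5/8 = -125/8 ≈ -15.625)
(u - 141)² = (-125/8 - 141)² = (-1253/8)² = 1570009/64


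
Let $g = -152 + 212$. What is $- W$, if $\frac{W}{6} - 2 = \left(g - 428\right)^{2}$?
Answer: $-812556$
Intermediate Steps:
$g = 60$
$W = 812556$ ($W = 12 + 6 \left(60 - 428\right)^{2} = 12 + 6 \left(-368\right)^{2} = 12 + 6 \cdot 135424 = 12 + 812544 = 812556$)
$- W = \left(-1\right) 812556 = -812556$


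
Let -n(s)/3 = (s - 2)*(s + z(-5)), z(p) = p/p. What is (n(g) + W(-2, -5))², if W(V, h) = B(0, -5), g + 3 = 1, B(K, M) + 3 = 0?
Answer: 225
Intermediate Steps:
B(K, M) = -3 (B(K, M) = -3 + 0 = -3)
z(p) = 1
g = -2 (g = -3 + 1 = -2)
n(s) = -3*(1 + s)*(-2 + s) (n(s) = -3*(s - 2)*(s + 1) = -3*(-2 + s)*(1 + s) = -3*(1 + s)*(-2 + s))
W(V, h) = -3
(n(g) + W(-2, -5))² = ((6 - 3*(-2)² + 3*(-2)) - 3)² = ((6 - 3*4 - 6) - 3)² = ((6 - 12 - 6) - 3)² = (-12 - 3)² = (-15)² = 225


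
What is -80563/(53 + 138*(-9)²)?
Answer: -80563/11231 ≈ -7.1733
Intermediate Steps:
-80563/(53 + 138*(-9)²) = -80563/(53 + 138*81) = -80563/(53 + 11178) = -80563/11231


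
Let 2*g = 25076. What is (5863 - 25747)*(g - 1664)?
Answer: -216218616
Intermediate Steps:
g = 12538 (g = (1/2)*25076 = 12538)
(5863 - 25747)*(g - 1664) = (5863 - 25747)*(12538 - 1664) = -19884*10874 = -216218616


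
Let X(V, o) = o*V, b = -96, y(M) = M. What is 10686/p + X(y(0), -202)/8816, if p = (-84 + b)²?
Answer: 1781/5400 ≈ 0.32981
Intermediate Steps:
p = 32400 (p = (-84 - 96)² = (-180)² = 32400)
X(V, o) = V*o
10686/p + X(y(0), -202)/8816 = 10686/32400 + (0*(-202))/8816 = 10686*(1/32400) + 0*(1/8816) = 1781/5400 + 0 = 1781/5400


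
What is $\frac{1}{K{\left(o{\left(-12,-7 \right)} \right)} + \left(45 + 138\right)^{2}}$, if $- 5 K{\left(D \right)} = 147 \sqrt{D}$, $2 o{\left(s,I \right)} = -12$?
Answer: $\frac{93025}{3115328631} + \frac{245 i \sqrt{6}}{9345985893} \approx 2.986 \cdot 10^{-5} + 6.4212 \cdot 10^{-8} i$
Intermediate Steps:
$o{\left(s,I \right)} = -6$ ($o{\left(s,I \right)} = \frac{1}{2} \left(-12\right) = -6$)
$K{\left(D \right)} = - \frac{147 \sqrt{D}}{5}$
$\frac{1}{K{\left(o{\left(-12,-7 \right)} \right)} + \left(45 + 138\right)^{2}} = \frac{1}{- \frac{147 \sqrt{-6}}{5} + \left(45 + 138\right)^{2}} = \frac{1}{- \frac{147 i \sqrt{6}}{5} + 183^{2}} = \frac{1}{- \frac{147 i \sqrt{6}}{5} + 33489} = \frac{1}{33489 - \frac{147 i \sqrt{6}}{5}}$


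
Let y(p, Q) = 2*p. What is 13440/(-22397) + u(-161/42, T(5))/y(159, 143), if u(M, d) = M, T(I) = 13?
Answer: -26158651/42733476 ≈ -0.61213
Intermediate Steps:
13440/(-22397) + u(-161/42, T(5))/y(159, 143) = 13440/(-22397) + (-161/42)/((2*159)) = 13440*(-1/22397) - 161*1/42/318 = -13440/22397 - 23/6*1/318 = -13440/22397 - 23/1908 = -26158651/42733476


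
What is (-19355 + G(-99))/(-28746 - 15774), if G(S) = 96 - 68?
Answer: 2761/6360 ≈ 0.43412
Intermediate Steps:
G(S) = 28
(-19355 + G(-99))/(-28746 - 15774) = (-19355 + 28)/(-28746 - 15774) = -19327/(-44520) = -19327*(-1/44520) = 2761/6360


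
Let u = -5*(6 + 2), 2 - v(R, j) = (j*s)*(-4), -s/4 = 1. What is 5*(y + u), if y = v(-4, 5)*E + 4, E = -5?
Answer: 1770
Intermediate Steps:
s = -4 (s = -4*1 = -4)
v(R, j) = 2 - 16*j (v(R, j) = 2 - j*(-4)*(-4) = 2 - (-4*j)*(-4) = 2 - 16*j)
y = 394 (y = (2 - 16*5)*(-5) + 4 = (2 - 80)*(-5) + 4 = -78*(-5) + 4 = 390 + 4 = 394)
u = -40 (u = -5*8 = -40)
5*(y + u) = 5*(394 - 40) = 5*354 = 1770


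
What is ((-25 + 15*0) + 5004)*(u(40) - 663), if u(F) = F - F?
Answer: -3301077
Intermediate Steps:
u(F) = 0
((-25 + 15*0) + 5004)*(u(40) - 663) = ((-25 + 15*0) + 5004)*(0 - 663) = ((-25 + 0) + 5004)*(-663) = (-25 + 5004)*(-663) = 4979*(-663) = -3301077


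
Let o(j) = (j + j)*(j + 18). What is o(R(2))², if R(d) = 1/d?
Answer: 1369/4 ≈ 342.25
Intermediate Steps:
R(d) = 1/d
o(j) = 2*j*(18 + j) (o(j) = (2*j)*(18 + j) = 2*j*(18 + j))
o(R(2))² = (2*(18 + 1/2)/2)² = (2*(½)*(18 + ½))² = (2*(½)*(37/2))² = (37/2)² = 1369/4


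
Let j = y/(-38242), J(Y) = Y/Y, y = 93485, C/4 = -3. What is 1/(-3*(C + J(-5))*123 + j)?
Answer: 38242/155130793 ≈ 0.00024651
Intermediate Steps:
C = -12 (C = 4*(-3) = -12)
J(Y) = 1
j = -93485/38242 (j = 93485/(-38242) = 93485*(-1/38242) = -93485/38242 ≈ -2.4446)
1/(-3*(C + J(-5))*123 + j) = 1/(-3*(-12 + 1)*123 - 93485/38242) = 1/(-3*(-11)*123 - 93485/38242) = 1/(33*123 - 93485/38242) = 1/(4059 - 93485/38242) = 1/(155130793/38242) = 38242/155130793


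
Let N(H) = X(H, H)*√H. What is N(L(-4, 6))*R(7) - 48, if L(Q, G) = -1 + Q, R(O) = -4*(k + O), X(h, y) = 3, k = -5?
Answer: -48 - 24*I*√5 ≈ -48.0 - 53.666*I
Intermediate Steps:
R(O) = 20 - 4*O (R(O) = -4*(-5 + O) = 20 - 4*O)
N(H) = 3*√H
N(L(-4, 6))*R(7) - 48 = (3*√(-1 - 4))*(20 - 4*7) - 48 = (3*√(-5))*(20 - 28) - 48 = (3*(I*√5))*(-8) - 48 = (3*I*√5)*(-8) - 48 = -24*I*√5 - 48 = -48 - 24*I*√5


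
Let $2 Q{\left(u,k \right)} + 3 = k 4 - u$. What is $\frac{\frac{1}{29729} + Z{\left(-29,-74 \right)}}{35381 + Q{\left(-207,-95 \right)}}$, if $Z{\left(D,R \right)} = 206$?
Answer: $\frac{6124175}{1049225597} \approx 0.0058369$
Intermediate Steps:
$Q{\left(u,k \right)} = - \frac{3}{2} + 2 k - \frac{u}{2}$ ($Q{\left(u,k \right)} = - \frac{3}{2} + \frac{k 4 - u}{2} = - \frac{3}{2} + \frac{4 k - u}{2} = - \frac{3}{2} + \frac{- u + 4 k}{2} = - \frac{3}{2} + \left(2 k - \frac{u}{2}\right) = - \frac{3}{2} + 2 k - \frac{u}{2}$)
$\frac{\frac{1}{29729} + Z{\left(-29,-74 \right)}}{35381 + Q{\left(-207,-95 \right)}} = \frac{\frac{1}{29729} + 206}{35381 - 88} = \frac{6124175}{29729 \left(35381 - 88\right)} = \frac{6124175}{29729 \cdot 35293} = \frac{6124175}{29729} \cdot \frac{1}{35293} = \frac{6124175}{1049225597}$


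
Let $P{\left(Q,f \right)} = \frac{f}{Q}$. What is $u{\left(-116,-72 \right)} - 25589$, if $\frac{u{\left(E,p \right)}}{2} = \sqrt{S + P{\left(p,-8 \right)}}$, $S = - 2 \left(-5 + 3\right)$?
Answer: $-25589 + \frac{2 \sqrt{37}}{3} \approx -25585.0$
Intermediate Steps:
$S = 4$ ($S = \left(-2\right) \left(-2\right) = 4$)
$u{\left(E,p \right)} = 2 \sqrt{4 - \frac{8}{p}}$
$u{\left(-116,-72 \right)} - 25589 = 4 \sqrt{\frac{-2 - 72}{-72}} - 25589 = 4 \sqrt{\left(- \frac{1}{72}\right) \left(-74\right)} - 25589 = 4 \sqrt{\frac{37}{36}} - 25589 = 4 \frac{\sqrt{37}}{6} - 25589 = \frac{2 \sqrt{37}}{3} - 25589 = -25589 + \frac{2 \sqrt{37}}{3}$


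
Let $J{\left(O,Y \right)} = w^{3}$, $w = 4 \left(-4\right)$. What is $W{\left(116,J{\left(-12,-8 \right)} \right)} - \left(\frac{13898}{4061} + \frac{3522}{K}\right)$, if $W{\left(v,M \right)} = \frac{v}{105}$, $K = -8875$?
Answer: $- \frac{1453720168}{756868875} \approx -1.9207$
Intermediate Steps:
$w = -16$
$J{\left(O,Y \right)} = -4096$ ($J{\left(O,Y \right)} = \left(-16\right)^{3} = -4096$)
$W{\left(v,M \right)} = \frac{v}{105}$ ($W{\left(v,M \right)} = v \frac{1}{105} = \frac{v}{105}$)
$W{\left(116,J{\left(-12,-8 \right)} \right)} - \left(\frac{13898}{4061} + \frac{3522}{K}\right) = \frac{1}{105} \cdot 116 - \left(- \frac{3522}{8875} + \frac{13898}{4061}\right) = \frac{116}{105} - \frac{109041908}{36041375} = - \frac{1453720168}{756868875}$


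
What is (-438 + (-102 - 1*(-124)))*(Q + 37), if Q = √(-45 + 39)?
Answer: -15392 - 416*I*√6 ≈ -15392.0 - 1019.0*I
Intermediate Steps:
Q = I*√6 (Q = √(-6) = I*√6 ≈ 2.4495*I)
(-438 + (-102 - 1*(-124)))*(Q + 37) = (-438 + (-102 - 1*(-124)))*(I*√6 + 37) = (-438 + (-102 + 124))*(37 + I*√6) = (-438 + 22)*(37 + I*√6) = -416*(37 + I*√6) = -15392 - 416*I*√6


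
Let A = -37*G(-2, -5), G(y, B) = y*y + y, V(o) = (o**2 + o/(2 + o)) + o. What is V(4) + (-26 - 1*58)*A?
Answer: 18710/3 ≈ 6236.7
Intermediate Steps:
V(o) = o + o**2 + o/(2 + o) (V(o) = (o**2 + o/(2 + o)) + o = o + o**2 + o/(2 + o))
G(y, B) = y + y**2 (G(y, B) = y**2 + y = y + y**2)
A = -74 (A = -(-74)*(1 - 2) = -(-74)*(-1) = -37*2 = -74)
V(4) + (-26 - 1*58)*A = 4*(3 + 4**2 + 3*4)/(2 + 4) + (-26 - 1*58)*(-74) = 4*(3 + 16 + 12)/6 + (-26 - 58)*(-74) = 4*(1/6)*31 - 84*(-74) = 62/3 + 6216 = 18710/3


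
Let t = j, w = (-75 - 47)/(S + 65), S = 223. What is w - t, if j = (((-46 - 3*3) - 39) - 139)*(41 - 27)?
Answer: 469667/144 ≈ 3261.6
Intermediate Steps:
w = -61/144 (w = (-75 - 47)/(223 + 65) = -122/288 = -122*1/288 = -61/144 ≈ -0.42361)
j = -3262 (j = (((-46 - 9) - 39) - 139)*14 = ((-55 - 39) - 139)*14 = (-94 - 139)*14 = -233*14 = -3262)
t = -3262
w - t = -61/144 - 1*(-3262) = -61/144 + 3262 = 469667/144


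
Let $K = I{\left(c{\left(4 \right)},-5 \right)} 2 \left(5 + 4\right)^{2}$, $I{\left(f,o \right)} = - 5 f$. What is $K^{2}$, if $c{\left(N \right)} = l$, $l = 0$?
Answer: $0$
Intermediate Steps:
$c{\left(N \right)} = 0$
$K = 0$ ($K = \left(-5\right) 0 \cdot 2 \left(5 + 4\right)^{2} = 0 \cdot 2 \cdot 9^{2} = 0 \cdot 81 = 0$)
$K^{2} = 0^{2} = 0$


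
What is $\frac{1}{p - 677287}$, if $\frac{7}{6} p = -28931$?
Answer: $- \frac{1}{702085} \approx -1.4243 \cdot 10^{-6}$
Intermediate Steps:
$p = -24798$ ($p = \frac{6}{7} \left(-28931\right) = -24798$)
$\frac{1}{p - 677287} = \frac{1}{-24798 - 677287} = \frac{1}{-702085} = - \frac{1}{702085}$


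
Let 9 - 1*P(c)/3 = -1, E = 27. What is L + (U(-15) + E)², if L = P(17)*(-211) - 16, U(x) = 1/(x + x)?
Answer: -5056919/900 ≈ -5618.8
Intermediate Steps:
U(x) = 1/(2*x)
P(c) = 30 (P(c) = 27 - 3*(-1) = 27 + 3 = 30)
L = -6346 (L = 30*(-211) - 16 = -6330 - 16 = -6346)
L + (U(-15) + E)² = -6346 + ((½)/(-15) + 27)² = -6346 + ((½)*(-1/15) + 27)² = -6346 + (-1/30 + 27)² = -6346 + (809/30)² = -6346 + 654481/900 = -5056919/900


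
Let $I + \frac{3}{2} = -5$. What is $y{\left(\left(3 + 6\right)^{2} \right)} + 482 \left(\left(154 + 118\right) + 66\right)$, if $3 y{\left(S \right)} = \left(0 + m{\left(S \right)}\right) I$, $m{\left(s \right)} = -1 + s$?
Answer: $\frac{488228}{3} \approx 1.6274 \cdot 10^{5}$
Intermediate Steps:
$I = - \frac{13}{2}$ ($I = - \frac{3}{2} - 5 = - \frac{13}{2} \approx -6.5$)
$y{\left(S \right)} = \frac{13}{6} - \frac{13 S}{6}$ ($y{\left(S \right)} = \frac{\left(0 + \left(-1 + S\right)\right) \left(- \frac{13}{2}\right)}{3} = \frac{\left(-1 + S\right) \left(- \frac{13}{2}\right)}{3} = \frac{\frac{13}{2} - \frac{13 S}{2}}{3} = \frac{13}{6} - \frac{13 S}{6}$)
$y{\left(\left(3 + 6\right)^{2} \right)} + 482 \left(\left(154 + 118\right) + 66\right) = \left(\frac{13}{6} - \frac{13 \left(3 + 6\right)^{2}}{6}\right) + 482 \left(\left(154 + 118\right) + 66\right) = \left(\frac{13}{6} - \frac{13 \cdot 9^{2}}{6}\right) + 482 \left(272 + 66\right) = \left(\frac{13}{6} - \frac{351}{2}\right) + 482 \cdot 338 = \left(\frac{13}{6} - \frac{351}{2}\right) + 162916 = - \frac{520}{3} + 162916 = \frac{488228}{3}$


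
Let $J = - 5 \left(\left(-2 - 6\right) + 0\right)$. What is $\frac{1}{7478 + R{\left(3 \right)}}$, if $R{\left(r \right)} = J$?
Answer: $\frac{1}{7518} \approx 0.00013301$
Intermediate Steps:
$J = 40$ ($J = - 5 \left(\left(-2 - 6\right) + 0\right) = - 5 \left(-8 + 0\right) = \left(-5\right) \left(-8\right) = 40$)
$R{\left(r \right)} = 40$
$\frac{1}{7478 + R{\left(3 \right)}} = \frac{1}{7478 + 40} = \frac{1}{7518}$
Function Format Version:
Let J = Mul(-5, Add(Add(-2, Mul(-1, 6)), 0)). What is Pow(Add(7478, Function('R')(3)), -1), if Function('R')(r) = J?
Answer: Rational(1, 7518) ≈ 0.00013301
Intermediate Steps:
J = 40 (J = Mul(-5, Add(Add(-2, -6), 0)) = Mul(-5, Add(-8, 0)) = Mul(-5, -8) = 40)
Function('R')(r) = 40
Pow(Add(7478, Function('R')(3)), -1) = Pow(Add(7478, 40), -1) = Pow(7518, -1) = Rational(1, 7518)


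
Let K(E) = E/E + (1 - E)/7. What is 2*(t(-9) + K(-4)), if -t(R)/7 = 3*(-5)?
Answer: 1494/7 ≈ 213.43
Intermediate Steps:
K(E) = 8/7 - E/7 (K(E) = 1 + (1 - E)*(⅐) = 1 + (⅐ - E/7) = 8/7 - E/7)
t(R) = 105 (t(R) = -21*(-5) = -7*(-15) = 105)
2*(t(-9) + K(-4)) = 2*(105 + (8/7 - ⅐*(-4))) = 2*(105 + (8/7 + 4/7)) = 2*(105 + 12/7) = 2*(747/7) = 1494/7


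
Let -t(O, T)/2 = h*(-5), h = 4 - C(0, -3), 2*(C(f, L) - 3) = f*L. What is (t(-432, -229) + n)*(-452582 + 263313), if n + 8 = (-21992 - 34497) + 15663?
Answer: 7726717656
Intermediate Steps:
C(f, L) = 3 + L*f/2 (C(f, L) = 3 + (f*L)/2 = 3 + (L*f)/2 = 3 + L*f/2)
n = -40834 (n = -8 + ((-21992 - 34497) + 15663) = -8 + (-56489 + 15663) = -8 - 40826 = -40834)
h = 1 (h = 4 - (3 + (1/2)*(-3)*0) = 4 - (3 + 0) = 4 - 1*3 = 4 - 3 = 1)
t(O, T) = 10 (t(O, T) = -2*(-5) = 10)
(t(-432, -229) + n)*(-452582 + 263313) = (10 - 40834)*(-452582 + 263313) = -40824*(-189269) = 7726717656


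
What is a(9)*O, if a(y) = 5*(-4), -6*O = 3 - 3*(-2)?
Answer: 30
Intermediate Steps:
O = -3/2 (O = -(3 - 3*(-2))/6 = -(3 + 6)/6 = -⅙*9 = -3/2 ≈ -1.5000)
a(y) = -20
a(9)*O = -20*(-3/2) = 30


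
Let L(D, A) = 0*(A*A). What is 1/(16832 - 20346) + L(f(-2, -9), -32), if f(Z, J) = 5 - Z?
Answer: -1/3514 ≈ -0.00028458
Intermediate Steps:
L(D, A) = 0 (L(D, A) = 0*A**2 = 0)
1/(16832 - 20346) + L(f(-2, -9), -32) = 1/(16832 - 20346) + 0 = 1/(-3514) + 0 = -1/3514 + 0 = -1/3514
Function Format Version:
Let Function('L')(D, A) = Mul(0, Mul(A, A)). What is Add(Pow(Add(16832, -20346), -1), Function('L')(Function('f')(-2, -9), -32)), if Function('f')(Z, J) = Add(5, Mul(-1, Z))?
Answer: Rational(-1, 3514) ≈ -0.00028458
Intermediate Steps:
Function('L')(D, A) = 0 (Function('L')(D, A) = Mul(0, Pow(A, 2)) = 0)
Add(Pow(Add(16832, -20346), -1), Function('L')(Function('f')(-2, -9), -32)) = Add(Pow(Add(16832, -20346), -1), 0) = Add(Pow(-3514, -1), 0) = Add(Rational(-1, 3514), 0) = Rational(-1, 3514)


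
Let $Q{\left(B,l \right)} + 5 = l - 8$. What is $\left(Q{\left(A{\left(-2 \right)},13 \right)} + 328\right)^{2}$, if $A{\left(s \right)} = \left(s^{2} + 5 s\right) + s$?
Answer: $107584$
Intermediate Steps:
$A{\left(s \right)} = s^{2} + 6 s$
$Q{\left(B,l \right)} = -13 + l$ ($Q{\left(B,l \right)} = -5 + \left(l - 8\right) = -5 + \left(-8 + l\right) = -13 + l$)
$\left(Q{\left(A{\left(-2 \right)},13 \right)} + 328\right)^{2} = \left(\left(-13 + 13\right) + 328\right)^{2} = \left(0 + 328\right)^{2} = 328^{2} = 107584$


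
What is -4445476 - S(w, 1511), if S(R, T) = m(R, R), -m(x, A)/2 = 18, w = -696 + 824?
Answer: -4445440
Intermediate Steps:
w = 128
m(x, A) = -36 (m(x, A) = -2*18 = -36)
S(R, T) = -36
-4445476 - S(w, 1511) = -4445476 - 1*(-36) = -4445476 + 36 = -4445440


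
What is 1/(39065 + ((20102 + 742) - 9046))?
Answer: 1/50863 ≈ 1.9661e-5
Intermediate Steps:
1/(39065 + ((20102 + 742) - 9046)) = 1/(39065 + (20844 - 9046)) = 1/(39065 + 11798) = 1/50863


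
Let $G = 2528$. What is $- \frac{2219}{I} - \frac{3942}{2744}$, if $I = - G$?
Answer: $- \frac{484555}{867104} \approx -0.55882$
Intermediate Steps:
$I = -2528$ ($I = \left(-1\right) 2528 = -2528$)
$- \frac{2219}{I} - \frac{3942}{2744} = - \frac{2219}{-2528} - \frac{3942}{2744} = \left(-2219\right) \left(- \frac{1}{2528}\right) - \frac{1971}{1372} = \frac{2219}{2528} - \frac{1971}{1372} = - \frac{484555}{867104}$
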